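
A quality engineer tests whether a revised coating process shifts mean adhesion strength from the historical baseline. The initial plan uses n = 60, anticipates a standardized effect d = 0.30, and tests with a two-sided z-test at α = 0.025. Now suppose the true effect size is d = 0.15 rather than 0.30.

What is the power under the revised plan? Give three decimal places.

Power ≈ 0.141

With d = 0.15: δ = d·√n = 0.15 × √60 = 1.1619. Critical value z_{0.0125} = 2.241.
Revised power = Φ(δ − 2.241) + Φ(−δ − 2.241) = Φ(-1.080) + Φ(-3.403) = 0.1402 + 0.0003 = 0.1405.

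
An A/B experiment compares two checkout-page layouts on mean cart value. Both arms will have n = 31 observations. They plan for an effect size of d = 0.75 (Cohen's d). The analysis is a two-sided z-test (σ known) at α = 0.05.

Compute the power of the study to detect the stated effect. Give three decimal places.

Power ≈ 0.840

Noncentrality parameter: δ = d·√(n/2) = 0.75 × √(31/2) = 2.9528
Two-sided α = 0.05 → critical value z_{0.025} = 1.960.
Power = Φ(δ − 1.960) + Φ(−δ − 1.960) = Φ(0.993) + Φ(-4.913) = 0.8396 + 0.0000 = 0.8396.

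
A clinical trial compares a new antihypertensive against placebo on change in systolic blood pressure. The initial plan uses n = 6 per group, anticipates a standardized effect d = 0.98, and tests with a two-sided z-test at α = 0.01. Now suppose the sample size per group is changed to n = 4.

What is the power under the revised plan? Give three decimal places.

With n = 4 per group: δ = d·√(n/2) = 0.98 × √(4/2) = 1.3859. Critical value z_{0.005} = 2.576.
Revised power = Φ(δ − 2.576) + Φ(−δ − 2.576) = Φ(-1.190) + Φ(-3.962) = 0.1170 + 0.0000 = 0.1171.

Power ≈ 0.117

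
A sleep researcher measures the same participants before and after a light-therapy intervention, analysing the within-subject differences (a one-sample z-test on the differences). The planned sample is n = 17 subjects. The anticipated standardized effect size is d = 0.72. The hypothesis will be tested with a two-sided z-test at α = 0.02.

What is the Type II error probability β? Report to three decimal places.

β ≈ 0.260

Noncentrality parameter: δ = d·√n = 0.72 × √17 = 2.9686
Two-sided α = 0.02 → critical value z_{0.01} = 2.326.
Power = Φ(δ − 2.326) + Φ(−δ − 2.326) = Φ(0.642) + Φ(-5.295) = 0.7397 + 0.0000 = 0.7397.
Type II error: β = 1 − power = 1 − 0.7397 = 0.2603.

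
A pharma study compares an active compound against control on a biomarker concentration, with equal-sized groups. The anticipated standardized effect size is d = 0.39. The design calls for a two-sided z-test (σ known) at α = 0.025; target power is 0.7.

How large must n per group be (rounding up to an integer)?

n = 101 per group

Set Φ(δ − 2.241) = 0.7; then δ − 2.241 = Φ⁻¹(0.7) = 0.524, giving δ = 2.766.
(The Φ(−δ − z_{α/2}) term is vanishingly small for δ > 0 and is dropped in the standard sample-size formula.)
δ = d·√(n/2) ⇒ n = 2(δ/d)² = 2 × (2.766 / 0.39)² = 100.59.
Round up to the next whole unit.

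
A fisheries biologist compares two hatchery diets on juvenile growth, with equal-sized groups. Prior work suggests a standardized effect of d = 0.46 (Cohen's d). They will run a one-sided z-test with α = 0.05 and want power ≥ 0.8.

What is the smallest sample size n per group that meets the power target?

For power 0.8 need Φ(δ − z_{0.05}) = 0.8, so δ = z_{0.05} + z_{0.20} = 1.645 + 0.842 = 2.486.
δ = d·√(n/2) ⇒ n = 2(δ/d)² = 2 × (2.486 / 0.46)² = 58.44.
Round up to the next whole unit.

n = 59 per group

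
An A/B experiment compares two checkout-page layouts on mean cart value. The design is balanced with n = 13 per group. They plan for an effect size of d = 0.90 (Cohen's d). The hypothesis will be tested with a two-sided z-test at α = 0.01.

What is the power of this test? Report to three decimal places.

Noncentrality parameter: δ = d·√(n/2) = 0.90 × √(13/2) = 2.2946
Two-sided α = 0.01 → critical value z_{0.005} = 2.576.
Power = Φ(δ − 2.576) + Φ(−δ − 2.576) = Φ(-0.281) + Φ(-4.870) = 0.3893 + 0.0000 = 0.3893.

Power ≈ 0.389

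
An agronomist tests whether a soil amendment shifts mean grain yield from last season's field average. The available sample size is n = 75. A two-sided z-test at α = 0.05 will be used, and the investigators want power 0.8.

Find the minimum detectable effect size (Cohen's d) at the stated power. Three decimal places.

Need Φ(δ − 1.960) = 0.8, so δ = 1.960 + 0.842 = 2.802.
(The second rejection-region term Φ(−δ − z_{α/2}) is negligible and dropped.)
δ = d·√n ⇒ d = δ/√n = 2.802/√75 = 0.3235.

d ≈ 0.323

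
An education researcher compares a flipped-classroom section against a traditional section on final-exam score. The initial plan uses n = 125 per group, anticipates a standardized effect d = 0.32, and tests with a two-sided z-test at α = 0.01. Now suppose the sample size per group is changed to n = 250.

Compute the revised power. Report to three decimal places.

Power ≈ 0.842

With n = 250 per group: δ = d·√(n/2) = 0.32 × √(250/2) = 3.5777. Critical value z_{0.005} = 2.576.
Revised power = Φ(δ − 2.576) + Φ(−δ − 2.576) = Φ(1.002) + Φ(-6.154) = 0.8418 + 0.0000 = 0.8418.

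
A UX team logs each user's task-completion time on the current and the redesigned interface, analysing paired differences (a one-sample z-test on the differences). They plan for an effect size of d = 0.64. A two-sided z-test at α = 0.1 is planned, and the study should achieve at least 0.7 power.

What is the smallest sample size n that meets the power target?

n = 12

Set Φ(δ − 1.645) = 0.7; then δ − 1.645 = Φ⁻¹(0.7) = 0.524, giving δ = 2.169.
(For δ > 0 the lower-tail rejection region contributes negligibly to power, so the one-term inversion is standard.)
δ = d·√n ⇒ n = (δ/d)² = (2.169 / 0.64)² = 11.49.
Round up to the next whole unit.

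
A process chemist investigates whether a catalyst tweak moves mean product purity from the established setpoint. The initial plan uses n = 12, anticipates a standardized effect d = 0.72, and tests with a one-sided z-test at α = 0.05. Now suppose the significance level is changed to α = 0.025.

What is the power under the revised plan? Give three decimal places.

δ = d·√n = 0.72 × √12 = 2.4942 (unchanged). New critical value: z_{0.025} = 1.960.
Revised power = Φ(δ − 1.960) = Φ(0.534) = 0.7034.

Power ≈ 0.703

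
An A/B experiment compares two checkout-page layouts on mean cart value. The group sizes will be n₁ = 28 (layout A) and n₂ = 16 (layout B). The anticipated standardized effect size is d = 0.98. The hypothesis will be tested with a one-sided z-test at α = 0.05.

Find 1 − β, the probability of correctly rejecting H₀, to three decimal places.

Noncentrality parameter: δ = d / √(1/n₁ + 1/n₂) = 0.98 / √(1/28 + 1/16) = 3.1271
One-sided α = 0.05 → critical value z_{0.05} = 1.645.
Power = Φ(δ − 1.645) = Φ(1.482) = 0.9309.

Power ≈ 0.931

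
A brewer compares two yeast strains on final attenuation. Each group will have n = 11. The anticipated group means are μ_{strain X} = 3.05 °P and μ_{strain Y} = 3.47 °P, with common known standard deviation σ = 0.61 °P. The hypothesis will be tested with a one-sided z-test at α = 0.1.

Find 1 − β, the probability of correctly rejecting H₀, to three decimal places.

Power ≈ 0.631

Standardized effect: d = |μ_{strain X} − μ_{strain Y}| / σ = |3.05 − 3.47| / 0.61 = 0.6885
Noncentrality parameter: δ = d·√(n/2) = 0.6885 × √(11/2) = 1.6147
One-sided α = 0.1 → critical value z_{0.1} = 1.282.
Power = Φ(δ − 1.282) = Φ(0.333) = 0.6305.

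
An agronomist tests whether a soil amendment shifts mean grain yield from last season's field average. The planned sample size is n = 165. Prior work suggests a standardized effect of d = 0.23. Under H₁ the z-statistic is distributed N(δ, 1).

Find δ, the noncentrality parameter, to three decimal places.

The noncentrality parameter scales effect size by the design's sample-size factor: δ = d·√n = 0.23 × √165 = 2.9544

δ ≈ 2.954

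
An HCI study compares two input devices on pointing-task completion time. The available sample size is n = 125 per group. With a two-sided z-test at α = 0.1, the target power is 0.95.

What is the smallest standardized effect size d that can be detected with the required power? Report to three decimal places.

Need Φ(δ − 1.645) = 0.95, so δ = 1.645 + 1.645 = 3.290.
(Lower-tail contribution to power is negligible for δ > 0.)
δ = d·√(n/2) ⇒ d = δ/√(n/2) = 3.290/√(125/2) = 0.4161.

d ≈ 0.416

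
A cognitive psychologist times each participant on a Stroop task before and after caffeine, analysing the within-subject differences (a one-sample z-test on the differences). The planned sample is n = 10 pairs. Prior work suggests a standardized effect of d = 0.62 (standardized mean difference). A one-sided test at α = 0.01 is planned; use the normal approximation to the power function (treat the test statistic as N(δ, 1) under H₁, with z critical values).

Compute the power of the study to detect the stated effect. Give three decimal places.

Noncentrality parameter: δ = d·√n = 0.62 × √10 = 1.9606
Critical value for a one-sided test at α = 0.01: z_α = 2.326.
Power = Φ(δ − 2.326) = Φ(-0.366) = 0.3573.

Power ≈ 0.357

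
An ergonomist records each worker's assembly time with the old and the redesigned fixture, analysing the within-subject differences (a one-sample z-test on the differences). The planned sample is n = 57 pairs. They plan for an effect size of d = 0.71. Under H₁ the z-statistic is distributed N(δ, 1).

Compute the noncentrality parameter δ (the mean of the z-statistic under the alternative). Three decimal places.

δ ≈ 5.360

The noncentrality parameter scales effect size by the design's sample-size factor: δ = d·√n = 0.71 × √57 = 5.3604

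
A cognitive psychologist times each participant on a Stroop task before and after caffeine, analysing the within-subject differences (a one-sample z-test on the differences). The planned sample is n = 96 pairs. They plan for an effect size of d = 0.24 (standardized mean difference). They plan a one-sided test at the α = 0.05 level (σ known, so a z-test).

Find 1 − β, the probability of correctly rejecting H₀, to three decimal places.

Power ≈ 0.760

Noncentrality parameter: δ = d·√n = 0.24 × √96 = 2.3515
Critical value for a one-sided test at α = 0.05: z_α = 1.645.
Power = Φ(δ − 1.645) = Φ(0.707) = 0.7601.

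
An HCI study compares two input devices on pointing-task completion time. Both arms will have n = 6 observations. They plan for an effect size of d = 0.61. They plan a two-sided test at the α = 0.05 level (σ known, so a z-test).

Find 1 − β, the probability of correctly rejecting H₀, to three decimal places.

Power ≈ 0.184

Noncentrality parameter: δ = d·√(n/2) = 0.61 × √(6/2) = 1.0566
Critical value for a two-sided test at α = 0.05: z_{α/2} = 1.960.
Power = Φ(δ − 1.960) + Φ(−δ − 1.960) = Φ(-0.903) + Φ(-3.017) = 0.1832 + 0.0013 = 0.1844.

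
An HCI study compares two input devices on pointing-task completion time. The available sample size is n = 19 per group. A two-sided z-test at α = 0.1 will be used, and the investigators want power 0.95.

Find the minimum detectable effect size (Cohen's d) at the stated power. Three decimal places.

Required noncentrality: δ = z_{0.05} + z_{0.05} = 1.645 + 1.645 = 3.290.
(Lower-tail contribution to power is negligible for δ > 0.)
δ = d·√(n/2) ⇒ d = δ/√(n/2) = 3.290/√(19/2) = 1.0673.

d ≈ 1.067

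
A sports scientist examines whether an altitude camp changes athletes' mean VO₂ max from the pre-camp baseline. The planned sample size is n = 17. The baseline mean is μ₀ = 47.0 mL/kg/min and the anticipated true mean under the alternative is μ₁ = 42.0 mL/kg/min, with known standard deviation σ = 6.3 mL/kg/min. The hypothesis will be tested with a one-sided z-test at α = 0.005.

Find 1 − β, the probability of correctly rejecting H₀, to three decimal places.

Power ≈ 0.757

Standardized effect: d = |μ₁ − μ₀| / σ = |42.0 − 47.0| / 6.3 = 0.7937
Noncentrality parameter: δ = d·√n = 0.7937 × √17 = 3.2723
Critical value for a one-sided test at α = 0.005: z_α = 2.576.
Power = Φ(δ − 2.576) = Φ(0.696) = 0.7569.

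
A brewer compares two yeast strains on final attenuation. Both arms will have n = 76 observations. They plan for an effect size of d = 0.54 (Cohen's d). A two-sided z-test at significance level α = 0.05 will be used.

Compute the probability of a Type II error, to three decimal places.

Noncentrality parameter: δ = d·√(n/2) = 0.54 × √(76/2) = 3.3288
Critical value for a two-sided test at α = 0.05: z_{α/2} = 1.960.
Power = Φ(δ − 1.960) + Φ(−δ − 1.960) = Φ(1.369) + Φ(-5.289) = 0.9145 + 0.0000 = 0.9145.
Type II error: β = 1 − power = 1 − 0.9145 = 0.0855.

β ≈ 0.086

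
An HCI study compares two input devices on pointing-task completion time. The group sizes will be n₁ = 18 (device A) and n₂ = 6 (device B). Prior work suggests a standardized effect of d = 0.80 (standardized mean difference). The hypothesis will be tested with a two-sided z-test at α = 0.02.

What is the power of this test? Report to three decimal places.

Noncentrality parameter: δ = d / √(1/n₁ + 1/n₂) = 0.80 / √(1/18 + 1/6) = 1.6971
Two-sided α = 0.02 → critical value z_{0.01} = 2.326.
Power = Φ(δ − 2.326) + Φ(−δ − 2.326) = Φ(-0.629) + Φ(-4.023) = 0.2646 + 0.0000 = 0.2646.

Power ≈ 0.265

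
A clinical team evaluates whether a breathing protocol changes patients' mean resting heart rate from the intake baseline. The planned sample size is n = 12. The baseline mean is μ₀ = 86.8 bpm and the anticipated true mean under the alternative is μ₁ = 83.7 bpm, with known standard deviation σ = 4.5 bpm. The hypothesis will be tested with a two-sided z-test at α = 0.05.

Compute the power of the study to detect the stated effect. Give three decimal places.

Standardized effect: d = |μ₁ − μ₀| / σ = |83.7 − 86.8| / 4.5 = 0.6889
Noncentrality parameter: λ = d·√n = 0.6889 × √12 = 2.3864
Critical value for a two-sided test at α = 0.05: z_{α/2} = 1.960.
Power = Φ(λ − 1.960) + Φ(−λ − 1.960) = Φ(0.426) + Φ(-4.346) = 0.6651 + 0.0000 = 0.6651.

Power ≈ 0.665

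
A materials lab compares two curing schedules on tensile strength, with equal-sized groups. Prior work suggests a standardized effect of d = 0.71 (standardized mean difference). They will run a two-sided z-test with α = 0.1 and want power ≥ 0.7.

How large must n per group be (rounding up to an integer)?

For power 0.7 need Φ(δ − z_{0.05}) = 0.7, so δ = z_{0.05} + z_{0.30} = 1.645 + 0.524 = 2.169.
(Ignoring the negligible lower-tail rejection probability gives the usual closed-form inversion.)
δ = d·√(n/2) ⇒ n = 2(δ/d)² = 2 × (2.169 / 0.71)² = 18.67.
Round up to the next whole unit.

n = 19 per group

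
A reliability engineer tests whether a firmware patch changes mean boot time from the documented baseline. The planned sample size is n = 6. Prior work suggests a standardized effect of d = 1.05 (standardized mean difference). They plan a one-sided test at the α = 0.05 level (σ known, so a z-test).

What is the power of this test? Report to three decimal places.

Power ≈ 0.823

Noncentrality parameter: δ = d·√n = 1.05 × √6 = 2.5720
One-sided α = 0.05 → critical value z_{0.05} = 1.645.
Power = Φ(δ − 1.645) = Φ(0.927) = 0.8231.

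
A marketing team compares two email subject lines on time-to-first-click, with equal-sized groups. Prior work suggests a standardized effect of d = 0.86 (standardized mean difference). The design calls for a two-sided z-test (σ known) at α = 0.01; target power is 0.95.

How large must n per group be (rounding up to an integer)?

n = 49 per group

For power 0.95 need Φ(δ − z_{0.005}) = 0.95, so δ = z_{0.005} + z_{0.05} = 2.576 + 1.645 = 4.221.
(For δ > 0 the lower-tail rejection region contributes negligibly to power, so the one-term inversion is standard.)
δ = d·√(n/2) ⇒ n = 2(δ/d)² = 2 × (4.221 / 0.86)² = 48.17.
Round up to the next whole unit.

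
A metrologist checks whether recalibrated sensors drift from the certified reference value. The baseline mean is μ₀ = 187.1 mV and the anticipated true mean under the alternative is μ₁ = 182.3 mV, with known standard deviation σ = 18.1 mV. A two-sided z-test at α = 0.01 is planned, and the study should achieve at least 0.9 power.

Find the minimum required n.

n = 212

Standardized effect: d = |μ₁ − μ₀| / σ = |182.3 − 187.1| / 18.1 = 0.2652
Set Φ(δ − 2.576) = 0.9; then δ − 2.576 = Φ⁻¹(0.9) = 1.282, giving δ = 3.857.
(The Φ(−δ − z_{α/2}) term is vanishingly small for δ > 0 and is dropped in the standard sample-size formula.)
δ = d·√n ⇒ n = (δ/d)² = (3.857 / 0.2652)² = 211.57.
Rounding up, n = 212.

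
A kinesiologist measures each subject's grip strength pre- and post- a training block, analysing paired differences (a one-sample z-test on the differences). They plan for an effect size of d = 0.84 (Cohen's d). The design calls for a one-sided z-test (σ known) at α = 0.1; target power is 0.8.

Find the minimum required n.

Set Φ(δ − 1.282) = 0.8; then δ − 1.282 = Φ⁻¹(0.8) = 0.842, giving δ = 2.123.
δ = d·√n ⇒ n = (δ/d)² = (2.123 / 0.84)² = 6.39.
Rounding up, n = 7.

n = 7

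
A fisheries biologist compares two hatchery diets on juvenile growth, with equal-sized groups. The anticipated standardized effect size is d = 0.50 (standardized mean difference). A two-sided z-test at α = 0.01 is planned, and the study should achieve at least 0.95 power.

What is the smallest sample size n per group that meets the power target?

n = 143 per group

Set Φ(δ − 2.576) = 0.95; then δ − 2.576 = Φ⁻¹(0.95) = 1.645, giving δ = 4.221.
(Ignoring the negligible lower-tail rejection probability gives the usual closed-form inversion.)
δ = d·√(n/2) ⇒ n = 2(δ/d)² = 2 × (4.221 / 0.50)² = 142.51.
Rounding up, n = 143 per group.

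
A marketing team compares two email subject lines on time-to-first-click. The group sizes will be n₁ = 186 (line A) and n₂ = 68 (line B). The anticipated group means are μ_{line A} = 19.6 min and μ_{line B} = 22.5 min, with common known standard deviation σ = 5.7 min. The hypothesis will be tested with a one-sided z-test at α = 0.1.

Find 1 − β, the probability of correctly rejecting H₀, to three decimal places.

Power ≈ 0.990

Standardized effect: d = |μ_{line A} − μ_{line B}| / σ = |19.6 − 22.5| / 5.7 = 0.5088
Noncentrality parameter: λ = d / √(1/n₁ + 1/n₂) = 0.5088 / √(1/186 + 1/68) = 3.5902
One-sided α = 0.1 → critical value z_{0.1} = 1.282.
Power = P(Z > 1.282 − λ) = Φ(2.309) = 0.9895.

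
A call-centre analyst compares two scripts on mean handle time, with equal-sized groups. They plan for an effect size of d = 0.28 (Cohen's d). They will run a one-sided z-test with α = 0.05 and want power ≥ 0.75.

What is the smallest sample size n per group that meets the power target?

For power 0.75 need Φ(δ − z_{0.05}) = 0.75, so δ = z_{0.05} + z_{0.25} = 1.645 + 0.674 = 2.319.
δ = d·√(n/2) ⇒ n = 2(δ/d)² = 2 × (2.319 / 0.28)² = 137.23.
Round up to the next whole unit.

n = 138 per group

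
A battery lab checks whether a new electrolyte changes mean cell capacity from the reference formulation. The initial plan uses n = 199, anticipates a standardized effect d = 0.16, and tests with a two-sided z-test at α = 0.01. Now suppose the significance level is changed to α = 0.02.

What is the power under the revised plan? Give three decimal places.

δ = d·√n = 0.16 × √199 = 2.2571 (unchanged). New critical value: z_{0.01} = 2.326.
Revised power = Φ(δ − 2.326) + Φ(−δ − 2.326) = Φ(-0.069) + Φ(-4.583) = 0.4724 + 0.0000 = 0.4724.

Power ≈ 0.472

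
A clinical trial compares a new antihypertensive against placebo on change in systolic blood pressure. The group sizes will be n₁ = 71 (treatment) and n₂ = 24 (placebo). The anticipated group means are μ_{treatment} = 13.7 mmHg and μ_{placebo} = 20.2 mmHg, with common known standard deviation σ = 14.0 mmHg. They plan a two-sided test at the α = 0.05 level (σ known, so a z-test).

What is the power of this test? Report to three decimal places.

Power ≈ 0.503

Standardized effect: d = |μ_{treatment} − μ_{placebo}| / σ = |13.7 − 20.2| / 14.0 = 0.4643
Noncentrality parameter: δ = d / √(1/n₁ + 1/n₂) = 0.4643 / √(1/71 + 1/24) = 1.9663
Critical value for a two-sided test at α = 0.05: z_{α/2} = 1.960.
Power = Φ(δ − 1.960) + Φ(−δ − 1.960) = Φ(0.006) + Φ(-3.926) = 0.5025 + 0.0000 = 0.5026.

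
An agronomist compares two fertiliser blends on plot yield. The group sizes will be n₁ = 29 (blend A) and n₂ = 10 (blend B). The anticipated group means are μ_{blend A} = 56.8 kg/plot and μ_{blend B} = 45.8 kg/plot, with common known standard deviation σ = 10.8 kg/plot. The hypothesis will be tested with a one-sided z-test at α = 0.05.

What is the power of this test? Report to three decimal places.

Power ≈ 0.871

Standardized effect: d = |μ_{blend A} − μ_{blend B}| / σ = |56.8 − 45.8| / 10.8 = 1.0185
Noncentrality parameter: δ = d / √(1/n₁ + 1/n₂) = 1.0185 / √(1/29 + 1/10) = 2.7774
One-sided α = 0.05 → critical value z_{0.05} = 1.645.
Power = Φ(δ − 1.645) = Φ(1.133) = 0.8713.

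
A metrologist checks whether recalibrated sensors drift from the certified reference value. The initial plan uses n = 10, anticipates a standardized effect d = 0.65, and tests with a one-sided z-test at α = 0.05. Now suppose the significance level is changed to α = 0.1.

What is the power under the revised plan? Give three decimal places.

Power ≈ 0.781

δ = d·√n = 0.65 × √10 = 2.0555 (unchanged). New critical value: z_{0.1} = 1.282.
Revised power = Φ(δ − 1.282) = Φ(0.774) = 0.7805.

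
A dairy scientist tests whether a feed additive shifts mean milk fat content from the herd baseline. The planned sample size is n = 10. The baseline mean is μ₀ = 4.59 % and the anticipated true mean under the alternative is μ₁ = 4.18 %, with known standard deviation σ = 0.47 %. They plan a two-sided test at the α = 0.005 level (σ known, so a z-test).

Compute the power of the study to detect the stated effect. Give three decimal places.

Standardized effect: d = |μ₁ − μ₀| / σ = |4.18 − 4.59| / 0.47 = 0.8723
Noncentrality parameter: δ = d·√n = 0.8723 × √10 = 2.7586
Two-sided α = 0.005 → critical value z_{0.0025} = 2.807.
Power = Φ(δ − 2.807) + Φ(−δ − 2.807) = Φ(-0.048) + Φ(-5.566) = 0.4807 + 0.0000 = 0.4807.

Power ≈ 0.481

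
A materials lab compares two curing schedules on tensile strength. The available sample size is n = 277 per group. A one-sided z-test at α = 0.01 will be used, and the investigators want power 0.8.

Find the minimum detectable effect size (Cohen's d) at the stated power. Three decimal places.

Required noncentrality: δ = z_{0.01} + z_{0.20} = 2.326 + 0.842 = 3.168.
δ = d·√(n/2) ⇒ d = δ/√(n/2) = 3.168/√(277/2) = 0.2692.

d ≈ 0.269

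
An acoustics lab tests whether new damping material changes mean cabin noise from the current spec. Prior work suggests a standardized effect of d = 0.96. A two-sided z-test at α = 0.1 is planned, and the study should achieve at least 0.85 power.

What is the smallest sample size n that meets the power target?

For power 0.85 need Φ(δ − z_{0.05}) = 0.85, so δ = z_{0.05} + z_{0.15} = 1.645 + 1.036 = 2.681.
(Ignoring the negligible lower-tail rejection probability gives the usual closed-form inversion.)
δ = d·√n ⇒ n = (δ/d)² = (2.681 / 0.96)² = 7.80.
Rounding up, n = 8.

n = 8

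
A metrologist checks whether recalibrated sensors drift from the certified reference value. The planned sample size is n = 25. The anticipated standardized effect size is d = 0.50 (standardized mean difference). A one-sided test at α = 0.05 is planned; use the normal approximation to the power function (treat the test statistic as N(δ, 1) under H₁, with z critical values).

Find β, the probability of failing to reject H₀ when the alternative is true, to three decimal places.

Noncentrality parameter: δ = d·√n = 0.50 × √25 = 2.5000
One-sided α = 0.05 → critical value z_{0.05} = 1.645.
Power = Φ(δ − 1.645) = Φ(0.855) = 0.8038.
Type II error: β = 1 − power = 1 − 0.8038 = 0.1962.

β ≈ 0.196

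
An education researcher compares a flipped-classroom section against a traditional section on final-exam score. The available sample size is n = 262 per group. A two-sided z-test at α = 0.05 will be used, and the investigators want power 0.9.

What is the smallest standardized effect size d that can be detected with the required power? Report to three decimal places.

d ≈ 0.283

Need Φ(δ − 1.960) = 0.9, so δ = 1.960 + 1.282 = 3.242.
(Lower-tail contribution to power is negligible for δ > 0.)
δ = d·√(n/2) ⇒ d = δ/√(n/2) = 3.242/√(262/2) = 0.2832.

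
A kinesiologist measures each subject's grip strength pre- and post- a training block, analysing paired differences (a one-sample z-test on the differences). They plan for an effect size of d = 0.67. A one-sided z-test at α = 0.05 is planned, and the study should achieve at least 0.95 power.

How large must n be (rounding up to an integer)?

n = 25

Set Φ(δ − 1.645) = 0.95; then δ − 1.645 = Φ⁻¹(0.95) = 1.645, giving δ = 3.290.
δ = d·√n ⇒ n = (δ/d)² = (3.290 / 0.67)² = 24.11.
Round up to the next whole unit.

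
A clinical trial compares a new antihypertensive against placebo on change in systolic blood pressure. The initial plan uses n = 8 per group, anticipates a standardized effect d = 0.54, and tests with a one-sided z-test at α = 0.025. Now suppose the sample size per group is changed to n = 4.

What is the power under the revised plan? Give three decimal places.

Power ≈ 0.116

With n = 4 per group: δ = d·√(n/2) = 0.54 × √(4/2) = 0.7637. Critical value z_{0.025} = 1.960.
Revised power = Φ(δ − 1.960) = Φ(-1.196) = 0.1158.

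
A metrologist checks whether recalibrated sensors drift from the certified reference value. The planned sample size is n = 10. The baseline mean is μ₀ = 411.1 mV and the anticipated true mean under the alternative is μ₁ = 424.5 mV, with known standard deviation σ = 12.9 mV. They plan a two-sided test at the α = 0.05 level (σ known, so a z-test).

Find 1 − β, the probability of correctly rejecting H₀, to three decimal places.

Power ≈ 0.907

Standardized effect: d = |μ₁ − μ₀| / σ = |424.5 − 411.1| / 12.9 = 1.0388
Noncentrality parameter: δ = d·√n = 1.0388 × √10 = 3.2848
Critical value for a two-sided test at α = 0.05: z_{α/2} = 1.960.
Power = Φ(δ − 1.960) + Φ(−δ − 1.960) = Φ(1.325) + Φ(-5.245) = 0.9074 + 0.0000 = 0.9074.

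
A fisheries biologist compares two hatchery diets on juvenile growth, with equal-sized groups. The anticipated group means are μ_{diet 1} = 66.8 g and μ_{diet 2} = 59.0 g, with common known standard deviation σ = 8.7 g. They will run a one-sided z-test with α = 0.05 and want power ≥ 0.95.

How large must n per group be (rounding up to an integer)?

Standardized effect: d = |μ_{diet 1} − μ_{diet 2}| / σ = |66.8 − 59.0| / 8.7 = 0.8966
For power 0.95 need Φ(δ − z_{0.05}) = 0.95, so δ = z_{0.05} + z_{0.05} = 1.645 + 1.645 = 3.290.
δ = d·√(n/2) ⇒ n = 2(δ/d)² = 2 × (3.290 / 0.8966)² = 26.93.
Rounding up, n = 27 per group.

n = 27 per group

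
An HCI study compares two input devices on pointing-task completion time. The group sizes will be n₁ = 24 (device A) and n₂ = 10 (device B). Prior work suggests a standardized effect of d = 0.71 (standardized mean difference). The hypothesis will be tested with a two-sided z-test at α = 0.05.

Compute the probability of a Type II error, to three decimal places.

Noncentrality parameter: δ = d / √(1/n₁ + 1/n₂) = 0.71 / √(1/24 + 1/10) = 1.8864
Critical value for a two-sided test at α = 0.05: z_{α/2} = 1.960.
Power = Φ(δ − 1.960) + Φ(−δ − 1.960) = Φ(-0.074) + Φ(-3.846) = 0.4707 + 0.0001 = 0.4707.
Type II error: β = 1 − power = 1 − 0.4707 = 0.5293.

β ≈ 0.529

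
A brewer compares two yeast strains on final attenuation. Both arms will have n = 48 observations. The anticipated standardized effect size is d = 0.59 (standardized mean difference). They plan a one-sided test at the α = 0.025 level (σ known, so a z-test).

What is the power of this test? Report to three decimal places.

Power ≈ 0.824

Noncentrality parameter: δ = d·√(n/2) = 0.59 × √(48/2) = 2.8904
Critical value for a one-sided test at α = 0.025: z_α = 1.960.
Power = Φ(δ − 1.960) = Φ(0.930) = 0.8239.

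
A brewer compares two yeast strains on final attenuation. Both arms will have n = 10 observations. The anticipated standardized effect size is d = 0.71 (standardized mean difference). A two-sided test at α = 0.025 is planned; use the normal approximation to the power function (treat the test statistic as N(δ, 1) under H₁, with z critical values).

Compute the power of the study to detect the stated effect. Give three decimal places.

Noncentrality parameter: δ = d·√(n/2) = 0.71 × √(10/2) = 1.5876
Critical value for a two-sided test at α = 0.025: z_{α/2} = 2.241.
Power = Φ(δ − 2.241) + Φ(−δ − 2.241) = Φ(-0.654) + Φ(-3.829) = 0.2566 + 0.0001 = 0.2567.

Power ≈ 0.257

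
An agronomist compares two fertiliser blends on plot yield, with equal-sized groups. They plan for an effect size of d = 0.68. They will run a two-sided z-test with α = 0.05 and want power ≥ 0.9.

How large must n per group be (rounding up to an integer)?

n = 46 per group

Set Φ(δ − 1.960) = 0.9; then δ − 1.960 = Φ⁻¹(0.9) = 1.282, giving δ = 3.242.
(For δ > 0 the lower-tail rejection region contributes negligibly to power, so the one-term inversion is standard.)
δ = d·√(n/2) ⇒ n = 2(δ/d)² = 2 × (3.242 / 0.68)² = 45.45.
Rounding up, n = 46 per group.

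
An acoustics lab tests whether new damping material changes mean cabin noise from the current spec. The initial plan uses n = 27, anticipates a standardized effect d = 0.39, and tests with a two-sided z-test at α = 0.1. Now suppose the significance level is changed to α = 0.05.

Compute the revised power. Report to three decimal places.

Power ≈ 0.527

δ = d·√n = 0.39 × √27 = 2.0265 (unchanged). New critical value: z_{0.025} = 1.960.
Revised power = Φ(δ − 1.960) + Φ(−δ − 1.960) = Φ(0.067) + Φ(-3.986) = 0.5265 + 0.0000 = 0.5266.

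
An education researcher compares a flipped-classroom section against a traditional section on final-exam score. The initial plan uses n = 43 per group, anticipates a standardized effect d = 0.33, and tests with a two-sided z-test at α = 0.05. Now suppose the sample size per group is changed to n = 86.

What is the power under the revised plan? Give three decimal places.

Power ≈ 0.581

With n = 86 per group: δ = d·√(n/2) = 0.33 × √(86/2) = 2.1640. Critical value z_{0.025} = 1.960.
Revised power = Φ(δ − 1.960) + Φ(−δ − 1.960) = Φ(0.204) + Φ(-4.124) = 0.5808 + 0.0000 = 0.5808.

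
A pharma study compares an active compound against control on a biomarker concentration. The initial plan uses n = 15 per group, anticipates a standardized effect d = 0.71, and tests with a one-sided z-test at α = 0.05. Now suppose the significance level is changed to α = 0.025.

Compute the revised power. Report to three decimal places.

Power ≈ 0.494

δ = d·√(n/2) = 0.71 × √(15/2) = 1.9444 (unchanged). New critical value: z_{0.025} = 1.960.
Revised power = Φ(δ − 1.960) = Φ(-0.016) = 0.4938.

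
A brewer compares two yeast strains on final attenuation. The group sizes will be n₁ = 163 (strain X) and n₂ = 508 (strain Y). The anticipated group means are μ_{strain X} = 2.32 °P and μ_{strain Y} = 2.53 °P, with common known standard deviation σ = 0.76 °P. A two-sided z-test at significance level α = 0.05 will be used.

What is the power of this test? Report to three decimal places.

Power ≈ 0.866

Standardized effect: d = |μ_{strain X} − μ_{strain Y}| / σ = |2.32 − 2.53| / 0.76 = 0.2763
Noncentrality parameter: δ = d / √(1/n₁ + 1/n₂) = 0.2763 / √(1/163 + 1/508) = 3.0695
Critical value for a two-sided test at α = 0.05: z_{α/2} = 1.960.
Power = Φ(δ − 1.960) + Φ(−δ − 1.960) = Φ(1.110) + Φ(-5.029) = 0.8664 + 0.0000 = 0.8664.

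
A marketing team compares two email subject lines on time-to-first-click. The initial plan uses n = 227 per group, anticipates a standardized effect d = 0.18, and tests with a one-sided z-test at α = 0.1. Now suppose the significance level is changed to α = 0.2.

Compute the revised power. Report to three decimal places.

δ = d·√(n/2) = 0.18 × √(227/2) = 1.9177 (unchanged). New critical value: z_{0.2} = 0.842.
Revised power = Φ(δ − 0.842) = Φ(1.076) = 0.8590.

Power ≈ 0.859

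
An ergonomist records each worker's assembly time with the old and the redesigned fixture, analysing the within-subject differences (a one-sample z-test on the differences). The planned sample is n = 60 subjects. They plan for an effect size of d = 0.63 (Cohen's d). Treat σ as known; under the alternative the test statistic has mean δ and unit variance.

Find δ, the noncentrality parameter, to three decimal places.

δ ≈ 4.880

δ = d·√n = 0.63 × √60 = 4.8800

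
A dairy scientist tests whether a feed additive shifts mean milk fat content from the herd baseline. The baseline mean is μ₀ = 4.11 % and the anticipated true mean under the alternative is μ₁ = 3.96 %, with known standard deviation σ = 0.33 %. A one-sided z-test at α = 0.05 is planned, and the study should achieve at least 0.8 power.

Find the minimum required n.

n = 30

Standardized effect: d = |μ₁ − μ₀| / σ = |3.96 − 4.11| / 0.33 = 0.4545
Set Φ(δ − 1.645) = 0.8; then δ − 1.645 = Φ⁻¹(0.8) = 0.842, giving δ = 2.486.
δ = d·√n ⇒ n = (δ/d)² = (2.486 / 0.4545)² = 29.92.
Round up to the next whole unit.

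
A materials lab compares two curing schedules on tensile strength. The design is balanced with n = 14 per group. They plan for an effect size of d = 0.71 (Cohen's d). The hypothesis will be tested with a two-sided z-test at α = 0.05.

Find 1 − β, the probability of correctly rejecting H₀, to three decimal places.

Power ≈ 0.468

Noncentrality parameter: δ = d·√(n/2) = 0.71 × √(14/2) = 1.8785
Two-sided α = 0.05 → critical value z_{0.025} = 1.960.
Power = Φ(δ − 1.960) + Φ(−δ − 1.960) = Φ(-0.081) + Φ(-3.838) = 0.4675 + 0.0001 = 0.4676.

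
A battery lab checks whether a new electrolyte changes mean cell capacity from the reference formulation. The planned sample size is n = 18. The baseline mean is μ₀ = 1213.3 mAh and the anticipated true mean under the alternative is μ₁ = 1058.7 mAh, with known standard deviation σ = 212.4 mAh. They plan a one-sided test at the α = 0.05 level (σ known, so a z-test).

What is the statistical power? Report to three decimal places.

Standardized effect: d = |μ₁ − μ₀| / σ = |1058.7 − 1213.3| / 212.4 = 0.7279
Noncentrality parameter: δ = d·√n = 0.7279 × √18 = 3.0881
One-sided α = 0.05 → critical value z_{0.05} = 1.645.
Power = P(Z > 1.645 − δ) = Φ(1.443) = 0.9255.

Power ≈ 0.926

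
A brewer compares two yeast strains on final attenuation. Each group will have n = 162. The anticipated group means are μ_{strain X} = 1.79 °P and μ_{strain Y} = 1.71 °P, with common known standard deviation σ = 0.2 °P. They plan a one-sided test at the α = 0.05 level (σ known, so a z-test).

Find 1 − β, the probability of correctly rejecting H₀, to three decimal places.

Power ≈ 0.975

Standardized effect: d = |μ_{strain X} − μ_{strain Y}| / σ = |1.79 − 1.71| / 0.2 = 0.4000
Noncentrality parameter: δ = d·√(n/2) = 0.4000 × √(162/2) = 3.6000
One-sided α = 0.05 → critical value z_{0.05} = 1.645.
Power = P(Z > 1.645 − δ) = Φ(1.955) = 0.9747.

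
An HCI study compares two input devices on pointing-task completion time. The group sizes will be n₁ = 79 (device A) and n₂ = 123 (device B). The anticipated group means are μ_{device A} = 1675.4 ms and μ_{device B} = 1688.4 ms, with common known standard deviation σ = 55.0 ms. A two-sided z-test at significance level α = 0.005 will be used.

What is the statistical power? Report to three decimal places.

Power ≈ 0.121

Standardized effect: d = |μ_{device A} − μ_{device B}| / σ = |1675.4 − 1688.4| / 55.0 = 0.2364
Noncentrality parameter: δ = d / √(1/n₁ + 1/n₂) = 0.2364 / √(1/79 + 1/123) = 1.6393
Two-sided α = 0.005 → critical value z_{0.0025} = 2.807.
Power = Φ(δ − 2.807) + Φ(−δ − 2.807) = Φ(-1.168) + Φ(-4.446) = 0.1215 + 0.0000 = 0.1215.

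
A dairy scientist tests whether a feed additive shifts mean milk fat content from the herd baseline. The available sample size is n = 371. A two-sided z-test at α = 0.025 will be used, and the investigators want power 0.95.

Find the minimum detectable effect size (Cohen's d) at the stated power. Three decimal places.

Required noncentrality: δ = z_{0.0125} + z_{0.05} = 2.241 + 1.645 = 3.886.
(Lower-tail contribution to power is negligible for δ > 0.)
δ = d·√n ⇒ d = δ/√n = 3.886/√371 = 0.2018.

d ≈ 0.202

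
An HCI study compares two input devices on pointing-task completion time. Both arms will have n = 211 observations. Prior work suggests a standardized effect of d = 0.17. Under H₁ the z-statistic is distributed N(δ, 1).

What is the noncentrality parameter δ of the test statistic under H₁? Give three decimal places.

δ ≈ 1.746

δ = d·√(n/2) = 0.17 × √(211/2) = 1.7461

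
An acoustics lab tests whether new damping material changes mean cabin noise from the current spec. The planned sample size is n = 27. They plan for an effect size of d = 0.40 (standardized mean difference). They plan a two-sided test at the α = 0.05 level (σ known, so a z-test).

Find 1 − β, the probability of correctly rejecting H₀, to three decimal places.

Power ≈ 0.547

Noncentrality parameter: δ = d·√n = 0.40 × √27 = 2.0785
Critical value for a two-sided test at α = 0.05: z_{α/2} = 1.960.
Power = Φ(δ − 1.960) + Φ(−δ − 1.960) = Φ(0.118) + Φ(-4.038) = 0.5472 + 0.0000 = 0.5472.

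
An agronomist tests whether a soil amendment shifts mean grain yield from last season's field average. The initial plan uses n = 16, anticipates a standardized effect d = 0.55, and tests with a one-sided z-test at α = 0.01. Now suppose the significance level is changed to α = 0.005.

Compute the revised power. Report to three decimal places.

δ = d·√n = 0.55 × √16 = 2.2000 (unchanged). New critical value: z_{0.005} = 2.576.
Revised power = Φ(δ − 2.576) = Φ(-0.376) = 0.3535.

Power ≈ 0.354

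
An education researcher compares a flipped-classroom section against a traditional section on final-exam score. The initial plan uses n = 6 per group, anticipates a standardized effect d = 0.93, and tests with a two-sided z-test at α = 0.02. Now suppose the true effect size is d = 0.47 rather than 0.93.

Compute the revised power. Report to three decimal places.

With d = 0.47: δ = d·√(n/2) = 0.47 × √(6/2) = 0.8141. Critical value z_{0.01} = 2.326.
Revised power = Φ(δ − 2.326) + Φ(−δ − 2.326) = Φ(-1.512) + Φ(-3.140) = 0.0652 + 0.0008 = 0.0661.

Power ≈ 0.066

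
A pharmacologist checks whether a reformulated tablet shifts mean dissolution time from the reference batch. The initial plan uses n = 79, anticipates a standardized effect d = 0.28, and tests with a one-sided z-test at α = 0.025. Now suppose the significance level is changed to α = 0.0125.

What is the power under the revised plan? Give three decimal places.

δ = d·√n = 0.28 × √79 = 2.4887 (unchanged). New critical value: z_{0.0125} = 2.241.
Revised power = P(Z > 2.241 − δ) = Φ(0.247) = 0.5977.

Power ≈ 0.598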